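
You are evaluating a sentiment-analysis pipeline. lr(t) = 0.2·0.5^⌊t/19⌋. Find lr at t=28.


n_drops = ⌊28/19⌋ = 1
lr = 0.2·0.5^1 = 0.2·0.5 = 0.1

0.1


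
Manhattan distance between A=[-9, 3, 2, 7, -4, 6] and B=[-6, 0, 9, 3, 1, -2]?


d = |-9+ 6| + |3-0| + |2-9| + |7-3| + |-4-1| + |6+ 2|
  = 3 + 3 + 7 + 4 + 5 + 8
  = 30

30


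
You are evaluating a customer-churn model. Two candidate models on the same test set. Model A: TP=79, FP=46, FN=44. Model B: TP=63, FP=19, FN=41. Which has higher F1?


Model A: P=79/125=0.632, R=79/123=0.6423, F1=2PR/(P+R)=2TP/(2TP+FP+FN)=158/248=0.6371
Model B: P=63/82=0.7683, R=63/104=0.6058, F1=2PR/(P+R)=2TP/(2TP+FP+FN)=126/186=0.6774
0.6371 < 0.6774 → Model B

Model B


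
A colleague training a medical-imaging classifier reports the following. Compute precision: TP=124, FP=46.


Precision = TP/(TP+FP)
= 124/(124+46)
= 124/170 = 72.94%

72.94%


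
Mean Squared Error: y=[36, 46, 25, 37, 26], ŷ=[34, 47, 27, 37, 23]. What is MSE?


Squared errors: (36-34)²=4, (46-47)²=1, (25-27)²=4, (37-37)²=0, (26-23)²=9
Sum = 18
MSE = 18/5 = 18/5

18/5


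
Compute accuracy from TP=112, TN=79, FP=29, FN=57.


Accuracy = (TP+TN)/(TP+TN+FP+FN)
= (112+79)/(277)
= 191/277 = 68.95%

68.95%


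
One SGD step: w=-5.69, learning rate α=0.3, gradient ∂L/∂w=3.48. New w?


w_new = w - α·∇
= -5.69 - 0.3·3.48
= -5.69 - 1.044
= -6.734

-6.734


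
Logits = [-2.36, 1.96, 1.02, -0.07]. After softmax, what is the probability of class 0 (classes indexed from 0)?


Exponentials: e^-2.36=0.0944, e^1.96=7.0993, e^1.02=2.7732, e^-0.07=0.9324
Sum = 10.8993
Softmax = [0.0087, 0.6514, 0.2544, 0.0855]
p[0] = 0.0944/10.8993 = 0.0087

0.0087


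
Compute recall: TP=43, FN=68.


Recall = TP/(TP+FN)
= 43/(43+68)
= 43/111 = 38.74%

38.74%


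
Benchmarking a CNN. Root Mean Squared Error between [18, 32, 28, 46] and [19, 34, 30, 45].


MSE = 10/4 = 2.5
RMSE = √(10/4) = 1.5811

1.5811


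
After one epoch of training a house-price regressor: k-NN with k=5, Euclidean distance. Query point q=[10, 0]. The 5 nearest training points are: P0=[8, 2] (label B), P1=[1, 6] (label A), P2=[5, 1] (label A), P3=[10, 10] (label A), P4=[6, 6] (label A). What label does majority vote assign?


d(q,P0) = 2.8284  (label B)
d(q,P1) = 10.8167  (label A)
d(q,P2) = 5.099  (label A)
d(q,P3) = 10.0  (label A)
d(q,P4) = 7.2111  (label A)
Votes: A=4, B=1
Majority → A

A


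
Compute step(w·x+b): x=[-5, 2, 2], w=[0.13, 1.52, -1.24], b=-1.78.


z = (-5)·(0.13) + (2)·(1.52) + (2)·(-1.24) - 1.78
  = -1.87
step(z) = 0 (z<0)

0


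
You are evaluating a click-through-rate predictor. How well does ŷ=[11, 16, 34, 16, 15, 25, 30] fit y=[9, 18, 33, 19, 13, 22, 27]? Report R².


ȳ = 20.1429
SS_res = Σ(y-ŷ)² = 40
SS_tot = Σ(y-ȳ)² = 396.86
R² = 1 - SS_res/SS_tot = 1 - 0.1008 = 0.8992

0.8992


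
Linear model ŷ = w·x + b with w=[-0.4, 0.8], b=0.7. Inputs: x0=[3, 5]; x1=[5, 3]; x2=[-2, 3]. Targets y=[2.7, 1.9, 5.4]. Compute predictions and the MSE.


ŷ0 = (-0.4)·(3) + (0.8)·(5) + 0.7 = 3.5
ŷ1 = (-0.4)·(5) + (0.8)·(3) + 0.7 = 1.1
ŷ2 = (-0.4)·(-2) + (0.8)·(3) + 0.7 = 3.9
errors² = [0.64, 0.64, 2.25]
MSE = 3.5300/3 = 1.1767

1.1767


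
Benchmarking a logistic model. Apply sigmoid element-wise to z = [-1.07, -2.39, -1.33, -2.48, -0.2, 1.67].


σ(-1.07) = 1/(1+e^1.07) = 0.2554
σ(-2.39) = 1/(1+e^2.39) = 0.0839
σ(-1.33) = 1/(1+e^1.33) = 0.2092
σ(-2.48) = 1/(1+e^2.48) = 0.0773
σ(-0.2) = 1/(1+e^0.2) = 0.4502
σ(1.67) = 1/(1+e^-1.67) = 0.8416
result = [0.2554, 0.0839, 0.2092, 0.0773, 0.4502, 0.8416]

[0.2554, 0.0839, 0.2092, 0.0773, 0.4502, 0.8416]


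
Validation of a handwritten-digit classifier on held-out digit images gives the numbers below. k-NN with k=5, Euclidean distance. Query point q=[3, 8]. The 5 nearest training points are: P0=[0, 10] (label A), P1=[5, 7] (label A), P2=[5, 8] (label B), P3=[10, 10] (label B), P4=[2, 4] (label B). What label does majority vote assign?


d(q,P0) = 3.6056  (label A)
d(q,P1) = 2.2361  (label A)
d(q,P2) = 2.0  (label B)
d(q,P3) = 7.2801  (label B)
d(q,P4) = 4.1231  (label B)
Votes: A=2, B=3
Majority → B

B


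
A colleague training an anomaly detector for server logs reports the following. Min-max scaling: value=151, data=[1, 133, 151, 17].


min=1, max=151
(151-1)/(151-1) = 150/150 = 1.0

1.0


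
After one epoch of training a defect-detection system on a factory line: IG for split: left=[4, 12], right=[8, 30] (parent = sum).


Parent = [12, 42], H_parent = 0.7642
H_left = 0.8113 (n=16), H_right = 0.7425 (n=38)
H_children = (16/54)·0.8113 + (38/54)·0.7425 = 0.7629
IG = 0.7642 - 0.7629 = 0.0013

0.0013


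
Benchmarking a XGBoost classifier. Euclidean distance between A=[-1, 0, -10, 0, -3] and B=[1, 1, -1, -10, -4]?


d = √((-1-1)² + (0-1)² + (-10+ 1)² + (0+ 10)² + (-3+ 4)²)
  = √(4 + 1 + 81 + 100 + 1)
  = √187 = 13.6748

13.6748


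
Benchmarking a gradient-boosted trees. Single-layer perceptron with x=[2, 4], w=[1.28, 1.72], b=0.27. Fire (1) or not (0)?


z = (2)·(1.28) + (4)·(1.72) + 0.27
  = 9.71
step(z) = 1 (z≥0)

1


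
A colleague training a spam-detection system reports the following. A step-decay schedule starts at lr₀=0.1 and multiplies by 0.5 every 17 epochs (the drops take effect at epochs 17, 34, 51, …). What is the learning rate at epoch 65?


n_drops = ⌊65/17⌋ = 3
lr = 0.1·0.5^3 = 0.1·0.125 = 0.0125

0.0125


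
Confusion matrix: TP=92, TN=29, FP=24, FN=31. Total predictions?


Total = TP + TN + FP + FN
= 92 + 29 + 24 + 31
= 176
(Predicted positive: 116, predicted negative: 60)

176


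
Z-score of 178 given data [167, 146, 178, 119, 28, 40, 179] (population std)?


μ = 122.4286, σ = 59.2256
z = (178 - 122.4286)/59.2256 = 0.9383

0.9383


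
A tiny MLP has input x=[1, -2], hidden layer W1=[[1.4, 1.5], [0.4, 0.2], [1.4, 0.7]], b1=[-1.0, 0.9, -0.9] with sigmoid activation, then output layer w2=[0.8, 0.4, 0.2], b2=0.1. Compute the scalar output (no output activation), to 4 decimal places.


z1[0] = (1.4)·(1) + (1.5)·(-2) - 1.0 = -2.6
z1[1] = (0.4)·(1) + (0.2)·(-2) + 0.9 = 0.9
z1[2] = (1.4)·(1) + (0.7)·(-2) - 0.9 = -0.9
h = sigmoid(z1) = [0.0691, 0.7109, 0.2891]
output = (0.8)·(0.0691) + (0.4)·(0.7109) + (0.2)·(0.2891) + 0.1 = 0.4975

0.4975


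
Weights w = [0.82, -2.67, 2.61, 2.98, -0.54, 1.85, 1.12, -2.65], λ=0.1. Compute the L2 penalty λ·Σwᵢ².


‖w‖₂² = (0.82)² + (-2.67)² + (2.61)² + (2.98)² + (-0.54)² + (1.85)² + (1.12)² + (-2.65)²
     = 0.6724 + 7.1289 + 6.8121 + 8.8804 + 0.2916 + 3.4225 + 1.2544 + 7.0225
     = 35.4848
λ·‖w‖₂² = 0.1·35.4848 = 3.54848

3.54848


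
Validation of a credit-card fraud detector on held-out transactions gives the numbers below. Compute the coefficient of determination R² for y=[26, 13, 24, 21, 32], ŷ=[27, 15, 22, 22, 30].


ȳ = 23.2
SS_res = Σ(y-ŷ)² = 14
SS_tot = Σ(y-ȳ)² = 194.8
R² = 1 - SS_res/SS_tot = 1 - 0.0719 = 0.9281

0.9281


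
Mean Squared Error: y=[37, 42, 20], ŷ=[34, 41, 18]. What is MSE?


Squared errors: (37-34)²=9, (42-41)²=1, (20-18)²=4
Sum = 14
MSE = 14/3 = 14/3

14/3


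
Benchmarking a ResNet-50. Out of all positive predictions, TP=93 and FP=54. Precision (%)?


Precision = TP/(TP+FP)
= 93/(93+54)
= 93/147 = 63.27%

63.27%


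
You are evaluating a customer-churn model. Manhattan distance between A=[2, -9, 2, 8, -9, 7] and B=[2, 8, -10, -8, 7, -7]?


d = |2-2| + |-9-8| + |2+ 10| + |8+ 8| + |-9-7| + |7+ 7|
  = 0 + 17 + 12 + 16 + 16 + 14
  = 75

75


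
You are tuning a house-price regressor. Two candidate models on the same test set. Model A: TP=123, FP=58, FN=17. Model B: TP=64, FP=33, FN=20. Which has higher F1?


Model A: P=123/181=0.6796, R=123/140=0.8786, F1=2PR/(P+R)=2TP/(2TP+FP+FN)=246/321=0.7664
Model B: P=64/97=0.6598, R=64/84=0.7619, F1=2PR/(P+R)=2TP/(2TP+FP+FN)=128/181=0.7072
0.7664 > 0.7072 → Model A

Model A


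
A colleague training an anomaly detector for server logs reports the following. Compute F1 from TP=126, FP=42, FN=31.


Precision = 126/168 = 0.75
Recall = 126/157 = 0.8025
F1 = 2·P·R/(P+R) = 2·TP/(2·TP+FP+FN) = 252/(252+42+31) = 252/325 = 0.7754

0.7754


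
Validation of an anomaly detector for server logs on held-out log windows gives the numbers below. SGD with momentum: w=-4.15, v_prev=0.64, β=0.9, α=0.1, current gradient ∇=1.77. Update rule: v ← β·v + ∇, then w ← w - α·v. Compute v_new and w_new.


v_new = 0.9·0.64 + 1.77 = 0.576 + 1.77 = 2.346
w_new = -4.15 - 0.1·2.346 = -4.15 - 0.2346 = -4.3846

v_new=2.346, w_new=-4.3846


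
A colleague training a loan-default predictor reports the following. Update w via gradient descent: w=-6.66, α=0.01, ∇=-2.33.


w_new = w - α·∇
= -6.66 - 0.01·-2.33
= -6.66 + 0.0233
= -6.6367

-6.6367


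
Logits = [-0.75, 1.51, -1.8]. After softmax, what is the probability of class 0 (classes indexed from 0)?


Exponentials: e^-0.75=0.4724, e^1.51=4.5267, e^-1.8=0.1653
Sum = 5.1644
Softmax = [0.0915, 0.8765, 0.032]
p[0] = 0.4724/5.1644 = 0.0915

0.0915


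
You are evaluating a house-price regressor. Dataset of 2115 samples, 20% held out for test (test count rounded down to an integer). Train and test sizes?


Test = ⌊2115·20/100⌋ = 423
Train = 2115 - 423 = 1692

Train: 1692, Test: 423


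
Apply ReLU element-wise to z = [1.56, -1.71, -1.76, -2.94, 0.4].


ReLU(1.56) = max(0, 1.56) = 1.56
ReLU(-1.71) = max(0, -1.71) = 0.0
ReLU(-1.76) = max(0, -1.76) = 0.0
ReLU(-2.94) = max(0, -2.94) = 0.0
ReLU(0.4) = max(0, 0.4) = 0.4
result = [1.56, 0.0, 0.0, 0.0, 0.4]

[1.56, 0.0, 0.0, 0.0, 0.4]


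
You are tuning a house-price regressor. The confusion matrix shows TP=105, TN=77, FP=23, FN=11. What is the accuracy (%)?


Accuracy = (TP+TN)/(TP+TN+FP+FN)
= (105+77)/(216)
= 182/216 = 84.26%

84.26%


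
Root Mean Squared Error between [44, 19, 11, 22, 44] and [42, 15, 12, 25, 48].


MSE = 46/5 = 9.2
RMSE = √(46/5) = 3.0332

3.0332


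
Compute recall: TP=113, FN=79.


Recall = TP/(TP+FN)
= 113/(113+79)
= 113/192 = 58.85%

58.85%


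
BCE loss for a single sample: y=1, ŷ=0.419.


BCE = -[y·ln(p) + (1-y)·ln(1-p)]
= -1·ln(0.419) - 0
= -ln(0.419) = 0.8699

0.8699


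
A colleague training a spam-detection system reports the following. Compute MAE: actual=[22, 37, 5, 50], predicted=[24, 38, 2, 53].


Absolute errors: |22-24|=2, |37-38|=1, |5-2|=3, |50-53|=3
Sum = 9
MAE = 9/4 = 9/4

9/4


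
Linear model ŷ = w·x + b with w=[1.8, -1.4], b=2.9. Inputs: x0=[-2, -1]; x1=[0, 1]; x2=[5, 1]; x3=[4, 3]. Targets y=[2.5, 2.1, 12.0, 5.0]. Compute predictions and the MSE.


ŷ0 = (1.8)·(-2) + (-1.4)·(-1) + 2.9 = 0.7
ŷ1 = (1.8)·(0) + (-1.4)·(1) + 2.9 = 1.5
ŷ2 = (1.8)·(5) + (-1.4)·(1) + 2.9 = 10.5
ŷ3 = (1.8)·(4) + (-1.4)·(3) + 2.9 = 5.9
errors² = [3.24, 0.36, 2.25, 0.81]
MSE = 6.6600/4 = 1.665

1.665


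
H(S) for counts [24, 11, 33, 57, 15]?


Probabilities: [24/140, 11/140, 33/140, 57/140, 15/140] ≈ [0.1714, 0.0786, 0.2357, 0.4071, 0.1071]
H = -((24/140)·log₂(24/140) + (11/140)·log₂(11/140) + (33/140)·log₂(33/140) + (57/140)·log₂(57/140) + (15/140)·log₂(15/140))
  = 2.089 bits

2.089 bits


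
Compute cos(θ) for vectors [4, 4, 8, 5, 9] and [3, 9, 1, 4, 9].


A·B = 4·3 + 4·9 + 8·1 + 5·4 + 9·9 = 157
‖A‖ = √202 = 14.2127, ‖B‖ = √188 = 13.7113
cos = 157/(√202·√188) = 157/√37976 = 0.8056

0.8056


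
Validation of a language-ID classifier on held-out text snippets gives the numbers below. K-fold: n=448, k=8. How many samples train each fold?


Fold size = 448/8 = 56
Training per fold = 448 - 56 = 392

392


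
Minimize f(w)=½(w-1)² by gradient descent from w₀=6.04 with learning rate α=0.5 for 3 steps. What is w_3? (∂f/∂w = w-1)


step 1: grad = 6.04-1 = 5.04; w = 6.04 - 0.5·(5.04) = 3.52
step 2: grad = 3.52-1 = 2.52; w = 3.52 - 0.5·(2.52) = 2.26
step 3: grad = 2.26-1 = 1.26; w = 2.26 - 0.5·(1.26) = 1.63

1.63


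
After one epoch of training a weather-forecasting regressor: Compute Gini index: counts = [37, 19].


Probabilities: [37/56, 19/56] ≈ [0.6607, 0.3393]
Σpᵢ² = (1369 + 361)/56² = 1730/3136
Gini = 1 - Σpᵢ² = 1 - 1730/3136 = 0.4483

0.4483


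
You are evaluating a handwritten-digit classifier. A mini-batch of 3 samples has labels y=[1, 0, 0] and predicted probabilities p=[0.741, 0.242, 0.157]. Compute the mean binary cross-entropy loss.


L[0] = -ln(0.741) = 0.2998
L[1] = -ln(1-0.242) = -ln(0.758) = 0.2771
L[2] = -ln(1-0.157) = -ln(0.843) = 0.1708
mean = (0.2998 + 0.2771 + 0.1708)/3 = 0.2492

0.2492


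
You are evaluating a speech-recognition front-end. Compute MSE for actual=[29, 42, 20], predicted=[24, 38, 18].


Squared errors: (29-24)²=25, (42-38)²=16, (20-18)²=4
Sum = 45
MSE = 45/3 = 15

15


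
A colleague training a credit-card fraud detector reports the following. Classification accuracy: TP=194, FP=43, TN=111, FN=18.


Accuracy = (TP+TN)/(TP+TN+FP+FN)
= (194+111)/(366)
= 305/366 = 83.33%

83.33%


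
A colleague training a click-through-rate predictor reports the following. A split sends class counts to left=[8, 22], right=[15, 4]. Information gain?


Parent = [23, 26], H_parent = 0.9973
H_left = 0.8366 (n=30), H_right = 0.7425 (n=19)
H_children = (30/49)·0.8366 + (19/49)·0.7425 = 0.8001
IG = 0.9973 - 0.8001 = 0.1972

0.1972


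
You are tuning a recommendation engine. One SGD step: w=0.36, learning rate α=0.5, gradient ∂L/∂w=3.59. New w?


w_new = w - α·∇
= 0.36 - 0.5·3.59
= 0.36 - 1.795
= -1.435

-1.435


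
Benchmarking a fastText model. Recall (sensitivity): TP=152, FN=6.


Recall = TP/(TP+FN)
= 152/(152+6)
= 152/158 = 96.2%

96.2%


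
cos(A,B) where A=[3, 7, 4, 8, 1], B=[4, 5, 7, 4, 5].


A·B = 3·4 + 7·5 + 4·7 + 8·4 + 1·5 = 112
‖A‖ = √139 = 11.7898, ‖B‖ = √131 = 11.4455
cos = 112/(√139·√131) = 112/√18209 = 0.83

0.83


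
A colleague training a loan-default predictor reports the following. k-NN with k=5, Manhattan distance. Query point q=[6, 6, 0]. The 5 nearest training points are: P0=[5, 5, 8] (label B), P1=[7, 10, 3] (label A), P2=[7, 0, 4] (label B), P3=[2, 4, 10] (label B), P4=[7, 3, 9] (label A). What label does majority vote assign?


d(q,P0) = 10  (label B)
d(q,P1) = 8  (label A)
d(q,P2) = 11  (label B)
d(q,P3) = 16  (label B)
d(q,P4) = 13  (label A)
Votes: A=2, B=3
Majority → B

B


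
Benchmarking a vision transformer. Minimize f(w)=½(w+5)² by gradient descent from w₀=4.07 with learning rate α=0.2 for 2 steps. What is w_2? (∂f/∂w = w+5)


step 1: grad = 4.07+5 = 9.07; w = 4.07 - 0.2·(9.07) = 2.256
step 2: grad = 2.256+5 = 7.256; w = 2.256 - 0.2·(7.256) = 0.8048

0.8048


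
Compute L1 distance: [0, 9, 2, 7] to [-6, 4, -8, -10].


d = |0+ 6| + |9-4| + |2+ 8| + |7+ 10|
  = 6 + 5 + 10 + 17
  = 38

38


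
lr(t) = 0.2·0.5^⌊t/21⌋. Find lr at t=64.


n_drops = ⌊64/21⌋ = 3
lr = 0.2·0.5^3 = 0.2·0.125 = 0.025

0.025


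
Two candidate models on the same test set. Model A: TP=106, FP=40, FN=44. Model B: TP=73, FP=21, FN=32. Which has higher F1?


Model A: P=106/146=0.726, R=106/150=0.7067, F1=2PR/(P+R)=2TP/(2TP+FP+FN)=212/296=0.7162
Model B: P=73/94=0.7766, R=73/105=0.6952, F1=2PR/(P+R)=2TP/(2TP+FP+FN)=146/199=0.7337
0.7162 < 0.7337 → Model B

Model B


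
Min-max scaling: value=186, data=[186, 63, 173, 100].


min=63, max=186
(186-63)/(186-63) = 123/123 = 1.0

1.0


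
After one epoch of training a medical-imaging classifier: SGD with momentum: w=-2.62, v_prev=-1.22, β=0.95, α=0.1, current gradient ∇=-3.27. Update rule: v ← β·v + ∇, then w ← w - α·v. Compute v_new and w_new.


v_new = 0.95·-1.22 - 3.27 = -1.159 - 3.27 = -4.429
w_new = -2.62 - 0.1·-4.429 = -2.62 + 0.4429 = -2.1771

v_new=-4.429, w_new=-2.1771


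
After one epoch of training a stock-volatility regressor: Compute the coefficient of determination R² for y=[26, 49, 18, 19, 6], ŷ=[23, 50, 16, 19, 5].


ȳ = 23.6
SS_res = Σ(y-ŷ)² = 15
SS_tot = Σ(y-ȳ)² = 1013.2
R² = 1 - SS_res/SS_tot = 1 - 0.0148 = 0.9852

0.9852


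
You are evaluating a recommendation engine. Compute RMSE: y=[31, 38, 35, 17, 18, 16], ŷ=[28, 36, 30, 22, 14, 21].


MSE = 104/6 = 17.3333
RMSE = √(104/6) = 4.1633

4.1633


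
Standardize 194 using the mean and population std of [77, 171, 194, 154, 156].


μ = 150.4, σ = 39.3883
z = (194 - 150.4)/39.3883 = 1.1069

1.1069


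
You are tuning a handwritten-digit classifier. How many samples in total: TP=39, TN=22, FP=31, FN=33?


Total = TP + TN + FP + FN
= 39 + 22 + 31 + 33
= 125
(Predicted positive: 70, predicted negative: 55)

125


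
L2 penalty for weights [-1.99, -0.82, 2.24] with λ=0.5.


‖w‖₂² = (-1.99)² + (-0.82)² + (2.24)²
     = 3.9601 + 0.6724 + 5.0176
     = 9.6501
λ·‖w‖₂² = 0.5·9.6501 = 4.82505

4.82505


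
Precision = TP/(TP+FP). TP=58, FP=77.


Precision = TP/(TP+FP)
= 58/(58+77)
= 58/135 = 42.96%

42.96%


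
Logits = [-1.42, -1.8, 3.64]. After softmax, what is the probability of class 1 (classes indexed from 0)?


Exponentials: e^-1.42=0.2417, e^-1.8=0.1653, e^3.64=38.0918
Sum = 38.4988
Softmax = [0.0063, 0.0043, 0.9894]
p[1] = 0.1653/38.4988 = 0.0043

0.0043


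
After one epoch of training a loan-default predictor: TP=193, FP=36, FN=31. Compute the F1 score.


Precision = 193/229 = 0.8428
Recall = 193/224 = 0.8616
F1 = 2·P·R/(P+R) = 2·TP/(2·TP+FP+FN) = 386/(386+36+31) = 386/453 = 0.8521

0.8521


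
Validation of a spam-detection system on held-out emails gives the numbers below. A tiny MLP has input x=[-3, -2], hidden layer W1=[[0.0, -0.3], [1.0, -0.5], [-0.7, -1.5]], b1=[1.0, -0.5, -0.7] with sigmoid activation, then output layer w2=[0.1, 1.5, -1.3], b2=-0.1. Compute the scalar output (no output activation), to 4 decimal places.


z1[0] = (0.0)·(-3) + (-0.3)·(-2) + 1.0 = 1.6
z1[1] = (1.0)·(-3) + (-0.5)·(-2) - 0.5 = -2.5
z1[2] = (-0.7)·(-3) + (-1.5)·(-2) - 0.7 = 4.4
h = sigmoid(z1) = [0.832, 0.0759, 0.9879]
output = (0.1)·(0.832) + (1.5)·(0.0759) + (-1.3)·(0.9879) - 0.1 = -1.1872

-1.1872


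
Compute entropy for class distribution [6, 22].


Probabilities: [6/28, 22/28] ≈ [0.2143, 0.7857]
H = -((6/28)·log₂(6/28) + (22/28)·log₂(22/28))
  = 0.7496 bits

0.7496 bits


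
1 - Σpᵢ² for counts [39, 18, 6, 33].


Probabilities: [39/96, 18/96, 6/96, 33/96] ≈ [0.4062, 0.1875, 0.0625, 0.3438]
Σpᵢ² = (1521 + 324 + 36 + 1089)/96² = 2970/9216
Gini = 1 - Σpᵢ² = 1 - 2970/9216 = 0.6777

0.6777


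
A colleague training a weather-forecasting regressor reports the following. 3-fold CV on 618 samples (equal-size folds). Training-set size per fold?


Fold size = 618/3 = 206
Training per fold = 618 - 206 = 412

412


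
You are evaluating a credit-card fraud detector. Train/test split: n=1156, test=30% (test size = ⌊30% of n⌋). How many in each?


Test = ⌊1156·30/100⌋ = 346
Train = 1156 - 346 = 810

Train: 810, Test: 346


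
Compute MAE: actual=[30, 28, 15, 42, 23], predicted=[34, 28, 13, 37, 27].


Absolute errors: |30-34|=4, |28-28|=0, |15-13|=2, |42-37|=5, |23-27|=4
Sum = 15
MAE = 15/5 = 3

3


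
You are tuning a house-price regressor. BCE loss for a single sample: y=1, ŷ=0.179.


BCE = -[y·ln(p) + (1-y)·ln(1-p)]
= -1·ln(0.179) - 0
= -ln(0.179) = 1.7204

1.7204


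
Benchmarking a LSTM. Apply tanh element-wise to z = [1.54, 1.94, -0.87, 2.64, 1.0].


tanh(1.54) = 0.9121
tanh(1.94) = 0.9595
tanh(-0.87) = -0.7014
tanh(2.64) = 0.9899
tanh(1.0) = 0.7616
result = [0.9121, 0.9595, -0.7014, 0.9899, 0.7616]

[0.9121, 0.9595, -0.7014, 0.9899, 0.7616]


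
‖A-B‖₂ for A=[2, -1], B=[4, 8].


d = √((2-4)² + (-1-8)²)
  = √(4 + 81)
  = √85 = 9.2195

9.2195


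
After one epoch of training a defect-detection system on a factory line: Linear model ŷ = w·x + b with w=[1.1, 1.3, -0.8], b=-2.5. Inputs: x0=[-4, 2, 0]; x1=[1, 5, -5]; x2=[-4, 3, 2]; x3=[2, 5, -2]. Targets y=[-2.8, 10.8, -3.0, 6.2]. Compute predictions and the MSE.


ŷ0 = (1.1)·(-4) + (1.3)·(2) + (-0.8)·(0) - 2.5 = -4.3
ŷ1 = (1.1)·(1) + (1.3)·(5) + (-0.8)·(-5) - 2.5 = 9.1
ŷ2 = (1.1)·(-4) + (1.3)·(3) + (-0.8)·(2) - 2.5 = -4.6
ŷ3 = (1.1)·(2) + (1.3)·(5) + (-0.8)·(-2) - 2.5 = 7.8
errors² = [2.25, 2.89, 2.56, 2.56]
MSE = 10.2600/4 = 2.565

2.565


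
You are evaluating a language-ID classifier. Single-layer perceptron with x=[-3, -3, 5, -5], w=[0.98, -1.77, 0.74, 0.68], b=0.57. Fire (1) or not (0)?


z = (-3)·(0.98) + (-3)·(-1.77) + (5)·(0.74) + (-5)·(0.68) + 0.57
  = 3.24
step(z) = 1 (z≥0)

1


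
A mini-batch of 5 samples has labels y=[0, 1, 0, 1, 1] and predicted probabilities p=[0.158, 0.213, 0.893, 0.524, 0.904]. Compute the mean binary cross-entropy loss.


L[0] = -ln(1-0.158) = -ln(0.842) = 0.172
L[1] = -ln(0.213) = 1.5465
L[2] = -ln(1-0.893) = -ln(0.107) = 2.2349
L[3] = -ln(0.524) = 0.6463
L[4] = -ln(0.904) = 0.1009
mean = (0.172 + 1.5465 + 2.2349 + 0.6463 + 0.1009)/5 = 0.9401

0.9401


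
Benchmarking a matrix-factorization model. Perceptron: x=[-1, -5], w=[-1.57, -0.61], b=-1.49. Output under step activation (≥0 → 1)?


z = (-1)·(-1.57) + (-5)·(-0.61) - 1.49
  = 3.13
step(z) = 1 (z≥0)

1


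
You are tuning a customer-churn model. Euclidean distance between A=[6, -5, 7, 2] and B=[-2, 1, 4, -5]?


d = √((6+ 2)² + (-5-1)² + (7-4)² + (2+ 5)²)
  = √(64 + 36 + 9 + 49)
  = √158 = 12.5698

12.5698


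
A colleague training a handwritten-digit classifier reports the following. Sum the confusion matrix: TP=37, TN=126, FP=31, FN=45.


Total = TP + TN + FP + FN
= 37 + 126 + 31 + 45
= 239
(Predicted positive: 68, predicted negative: 171)

239


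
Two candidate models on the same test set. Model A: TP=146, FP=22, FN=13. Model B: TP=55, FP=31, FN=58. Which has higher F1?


Model A: P=146/168=0.869, R=146/159=0.9182, F1=2PR/(P+R)=2TP/(2TP+FP+FN)=292/327=0.893
Model B: P=55/86=0.6395, R=55/113=0.4867, F1=2PR/(P+R)=2TP/(2TP+FP+FN)=110/199=0.5528
0.893 > 0.5528 → Model A

Model A


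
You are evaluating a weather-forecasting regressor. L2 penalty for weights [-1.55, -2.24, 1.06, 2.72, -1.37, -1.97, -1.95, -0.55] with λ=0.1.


‖w‖₂² = (-1.55)² + (-2.24)² + (1.06)² + (2.72)² + (-1.37)² + (-1.97)² + (-1.95)² + (-0.55)²
     = 2.4025 + 5.0176 + 1.1236 + 7.3984 + 1.8769 + 3.8809 + 3.8025 + 0.3025
     = 25.8049
λ·‖w‖₂² = 0.1·25.8049 = 2.58049

2.58049


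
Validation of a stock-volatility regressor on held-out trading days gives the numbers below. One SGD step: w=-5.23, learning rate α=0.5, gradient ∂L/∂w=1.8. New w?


w_new = w - α·∇
= -5.23 - 0.5·1.8
= -5.23 - 0.9
= -6.13

-6.13


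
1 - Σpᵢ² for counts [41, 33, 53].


Probabilities: [41/127, 33/127, 53/127] ≈ [0.3228, 0.2598, 0.4173]
Σpᵢ² = (1681 + 1089 + 2809)/127² = 5579/16129
Gini = 1 - Σpᵢ² = 1 - 5579/16129 = 0.6541

0.6541


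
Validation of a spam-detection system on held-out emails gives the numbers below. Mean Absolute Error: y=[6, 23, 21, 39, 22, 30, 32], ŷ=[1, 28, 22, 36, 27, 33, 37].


Absolute errors: |6-1|=5, |23-28|=5, |21-22|=1, |39-36|=3, |22-27|=5, |30-33|=3, |32-37|=5
Sum = 27
MAE = 27/7 = 27/7

27/7


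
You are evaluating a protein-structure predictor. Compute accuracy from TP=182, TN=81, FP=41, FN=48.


Accuracy = (TP+TN)/(TP+TN+FP+FN)
= (182+81)/(352)
= 263/352 = 74.72%

74.72%


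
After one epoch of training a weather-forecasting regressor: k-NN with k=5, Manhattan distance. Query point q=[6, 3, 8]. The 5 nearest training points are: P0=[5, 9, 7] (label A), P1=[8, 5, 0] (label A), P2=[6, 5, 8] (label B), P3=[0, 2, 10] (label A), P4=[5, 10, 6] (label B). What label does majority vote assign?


d(q,P0) = 8  (label A)
d(q,P1) = 12  (label A)
d(q,P2) = 2  (label B)
d(q,P3) = 9  (label A)
d(q,P4) = 10  (label B)
Votes: A=3, B=2
Majority → A

A


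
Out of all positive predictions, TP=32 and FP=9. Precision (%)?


Precision = TP/(TP+FP)
= 32/(32+9)
= 32/41 = 78.05%

78.05%


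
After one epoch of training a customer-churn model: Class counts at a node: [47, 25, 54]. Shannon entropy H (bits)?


Probabilities: [47/126, 25/126, 54/126] ≈ [0.373, 0.1984, 0.4286]
H = -((47/126)·log₂(47/126) + (25/126)·log₂(25/126) + (54/126)·log₂(54/126))
  = 1.5175 bits

1.5175 bits


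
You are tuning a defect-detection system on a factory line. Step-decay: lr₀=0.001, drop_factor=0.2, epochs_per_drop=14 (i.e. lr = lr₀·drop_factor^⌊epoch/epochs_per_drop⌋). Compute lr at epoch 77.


n_drops = ⌊77/14⌋ = 5
lr = 0.001·0.2^5 = 0.001·0.00032 = 0.00000032

0.00000032


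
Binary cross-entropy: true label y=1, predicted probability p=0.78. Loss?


BCE = -[y·ln(p) + (1-y)·ln(1-p)]
= -1·ln(0.78) - 0
= -ln(0.78) = 0.2485

0.2485


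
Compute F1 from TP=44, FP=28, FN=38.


Precision = 44/72 = 0.6111
Recall = 44/82 = 0.5366
F1 = 2·P·R/(P+R) = 2·TP/(2·TP+FP+FN) = 88/(88+28+38) = 88/154 = 0.5714

0.5714


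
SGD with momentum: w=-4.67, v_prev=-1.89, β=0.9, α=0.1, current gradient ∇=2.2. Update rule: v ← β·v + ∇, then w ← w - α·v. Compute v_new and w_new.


v_new = 0.9·-1.89 + 2.2 = -1.701 + 2.2 = 0.499
w_new = -4.67 - 0.1·0.499 = -4.67 - 0.0499 = -4.7199

v_new=0.499, w_new=-4.7199


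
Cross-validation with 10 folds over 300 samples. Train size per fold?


Fold size = 300/10 = 30
Training per fold = 300 - 30 = 270

270


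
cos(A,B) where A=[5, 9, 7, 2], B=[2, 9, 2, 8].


A·B = 5·2 + 9·9 + 7·2 + 2·8 = 121
‖A‖ = √159 = 12.6095, ‖B‖ = √153 = 12.3693
cos = 121/(√159·√153) = 121/√24327 = 0.7758

0.7758


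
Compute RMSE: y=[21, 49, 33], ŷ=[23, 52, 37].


MSE = 29/3 = 9.6667
RMSE = √(29/3) = 3.1091

3.1091


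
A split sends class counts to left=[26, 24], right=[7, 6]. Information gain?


Parent = [33, 30], H_parent = 0.9984
H_left = 0.9988 (n=50), H_right = 0.9957 (n=13)
H_children = (50/63)·0.9988 + (13/63)·0.9957 = 0.9982
IG = 0.9984 - 0.9982 = 0.0002

0.0002


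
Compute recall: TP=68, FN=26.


Recall = TP/(TP+FN)
= 68/(68+26)
= 68/94 = 72.34%

72.34%


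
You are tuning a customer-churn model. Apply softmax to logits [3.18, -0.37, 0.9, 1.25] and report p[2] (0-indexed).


Exponentials: e^3.18=24.0468, e^-0.37=0.6907, e^0.9=2.4596, e^1.25=3.4903
Sum = 30.6874
Softmax = [0.7836, 0.0225, 0.0802, 0.1137]
p[2] = 2.4596/30.6874 = 0.0802

0.0802


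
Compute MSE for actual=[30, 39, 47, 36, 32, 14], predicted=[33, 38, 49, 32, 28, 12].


Squared errors: (30-33)²=9, (39-38)²=1, (47-49)²=4, (36-32)²=16, (32-28)²=16, (14-12)²=4
Sum = 50
MSE = 50/6 = 25/3

25/3


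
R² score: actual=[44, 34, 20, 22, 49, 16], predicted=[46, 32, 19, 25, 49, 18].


ȳ = 30.8333
SS_res = Σ(y-ŷ)² = 22
SS_tot = Σ(y-ȳ)² = 928.83
R² = 1 - SS_res/SS_tot = 1 - 0.0237 = 0.9763

0.9763


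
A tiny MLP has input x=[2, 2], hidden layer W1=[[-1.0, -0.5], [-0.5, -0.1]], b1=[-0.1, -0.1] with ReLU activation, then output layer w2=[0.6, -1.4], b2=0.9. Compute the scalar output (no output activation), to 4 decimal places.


z1[0] = (-1.0)·(2) + (-0.5)·(2) - 0.1 = -3.1
z1[1] = (-0.5)·(2) + (-0.1)·(2) - 0.1 = -1.3
h = ReLU(z1) = [0.0, 0.0]
output = (0.6)·(0.0) + (-1.4)·(0.0) + 0.9 = 0.9

0.9


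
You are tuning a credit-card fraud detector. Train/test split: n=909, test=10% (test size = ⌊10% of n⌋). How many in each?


Test = ⌊909·10/100⌋ = 90
Train = 909 - 90 = 819

Train: 819, Test: 90


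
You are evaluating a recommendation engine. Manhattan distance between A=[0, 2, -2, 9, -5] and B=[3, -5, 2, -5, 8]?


d = |0-3| + |2+ 5| + |-2-2| + |9+ 5| + |-5-8|
  = 3 + 7 + 4 + 14 + 13
  = 41

41


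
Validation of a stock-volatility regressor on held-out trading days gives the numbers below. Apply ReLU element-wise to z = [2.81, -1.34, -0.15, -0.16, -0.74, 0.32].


ReLU(2.81) = max(0, 2.81) = 2.81
ReLU(-1.34) = max(0, -1.34) = 0.0
ReLU(-0.15) = max(0, -0.15) = 0.0
ReLU(-0.16) = max(0, -0.16) = 0.0
ReLU(-0.74) = max(0, -0.74) = 0.0
ReLU(0.32) = max(0, 0.32) = 0.32
result = [2.81, 0.0, 0.0, 0.0, 0.0, 0.32]

[2.81, 0.0, 0.0, 0.0, 0.0, 0.32]


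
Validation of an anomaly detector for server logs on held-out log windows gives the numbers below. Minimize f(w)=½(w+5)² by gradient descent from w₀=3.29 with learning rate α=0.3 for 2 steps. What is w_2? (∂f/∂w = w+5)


step 1: grad = 3.29+5 = 8.29; w = 3.29 - 0.3·(8.29) = 0.803
step 2: grad = 0.803+5 = 5.803; w = 0.803 - 0.3·(5.803) = -0.9379

-0.9379


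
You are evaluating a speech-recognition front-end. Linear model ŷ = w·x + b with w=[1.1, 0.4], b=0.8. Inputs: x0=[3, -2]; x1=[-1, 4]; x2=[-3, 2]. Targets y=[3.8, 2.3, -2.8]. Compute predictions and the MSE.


ŷ0 = (1.1)·(3) + (0.4)·(-2) + 0.8 = 3.3
ŷ1 = (1.1)·(-1) + (0.4)·(4) + 0.8 = 1.3
ŷ2 = (1.1)·(-3) + (0.4)·(2) + 0.8 = -1.7
errors² = [0.25, 1.0, 1.21]
MSE = 2.4600/3 = 0.82

0.82


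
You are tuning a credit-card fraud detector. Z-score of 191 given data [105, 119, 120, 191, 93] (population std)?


μ = 125.6, σ = 34.1737
z = (191 - 125.6)/34.1737 = 1.9138

1.9138


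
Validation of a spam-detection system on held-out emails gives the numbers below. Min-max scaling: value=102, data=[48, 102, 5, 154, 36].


min=5, max=154
(102-5)/(154-5) = 97/149 = 0.651

0.651


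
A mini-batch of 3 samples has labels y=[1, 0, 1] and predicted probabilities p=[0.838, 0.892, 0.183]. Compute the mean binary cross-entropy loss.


L[0] = -ln(0.838) = 0.1767
L[1] = -ln(1-0.892) = -ln(0.108) = 2.2256
L[2] = -ln(0.183) = 1.6983
mean = (0.1767 + 2.2256 + 1.6983)/3 = 1.3669

1.3669


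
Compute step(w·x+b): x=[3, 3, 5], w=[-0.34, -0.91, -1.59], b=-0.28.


z = (3)·(-0.34) + (3)·(-0.91) + (5)·(-1.59) - 0.28
  = -11.98
step(z) = 0 (z<0)

0


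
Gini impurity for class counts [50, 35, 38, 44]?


Probabilities: [50/167, 35/167, 38/167, 44/167] ≈ [0.2994, 0.2096, 0.2275, 0.2635]
Σpᵢ² = (2500 + 1225 + 1444 + 1936)/167² = 7105/27889
Gini = 1 - Σpᵢ² = 1 - 7105/27889 = 0.7452

0.7452


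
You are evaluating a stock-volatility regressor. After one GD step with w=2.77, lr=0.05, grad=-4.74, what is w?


w_new = w - α·∇
= 2.77 - 0.05·-4.74
= 2.77 + 0.237
= 3.007

3.007


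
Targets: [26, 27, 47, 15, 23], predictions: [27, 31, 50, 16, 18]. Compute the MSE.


Squared errors: (26-27)²=1, (27-31)²=16, (47-50)²=9, (15-16)²=1, (23-18)²=25
Sum = 52
MSE = 52/5 = 52/5

52/5


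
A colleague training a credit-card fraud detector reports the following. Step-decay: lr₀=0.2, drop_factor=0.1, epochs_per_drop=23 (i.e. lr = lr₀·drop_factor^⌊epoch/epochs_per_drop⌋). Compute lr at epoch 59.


n_drops = ⌊59/23⌋ = 2
lr = 0.2·0.1^2 = 0.2·0.01 = 0.002

0.002


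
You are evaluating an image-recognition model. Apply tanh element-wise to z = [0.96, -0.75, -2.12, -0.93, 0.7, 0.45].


tanh(0.96) = 0.7443
tanh(-0.75) = -0.6351
tanh(-2.12) = -0.9716
tanh(-0.93) = -0.7306
tanh(0.7) = 0.6044
tanh(0.45) = 0.4219
result = [0.7443, -0.6351, -0.9716, -0.7306, 0.6044, 0.4219]

[0.7443, -0.6351, -0.9716, -0.7306, 0.6044, 0.4219]


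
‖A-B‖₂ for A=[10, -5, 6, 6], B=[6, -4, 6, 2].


d = √((10-6)² + (-5+ 4)² + (6-6)² + (6-2)²)
  = √(16 + 1 + 0 + 16)
  = √33 = 5.7446

5.7446


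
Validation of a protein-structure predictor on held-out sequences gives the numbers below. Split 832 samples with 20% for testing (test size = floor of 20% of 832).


Test = ⌊832·20/100⌋ = 166
Train = 832 - 166 = 666

Train: 666, Test: 166


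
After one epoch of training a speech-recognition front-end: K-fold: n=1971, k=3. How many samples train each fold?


Fold size = 1971/3 = 657
Training per fold = 1971 - 657 = 1314

1314


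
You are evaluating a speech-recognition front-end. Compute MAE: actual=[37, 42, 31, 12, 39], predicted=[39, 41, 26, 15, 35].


Absolute errors: |37-39|=2, |42-41|=1, |31-26|=5, |12-15|=3, |39-35|=4
Sum = 15
MAE = 15/5 = 3

3


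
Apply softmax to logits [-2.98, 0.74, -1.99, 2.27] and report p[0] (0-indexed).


Exponentials: e^-2.98=0.0508, e^0.74=2.0959, e^-1.99=0.1367, e^2.27=9.6794
Sum = 11.9628
Softmax = [0.0042, 0.1752, 0.0114, 0.8091]
p[0] = 0.0508/11.9628 = 0.0042

0.0042


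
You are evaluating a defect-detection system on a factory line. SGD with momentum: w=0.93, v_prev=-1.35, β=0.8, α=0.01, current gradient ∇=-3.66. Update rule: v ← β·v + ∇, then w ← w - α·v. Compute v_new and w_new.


v_new = 0.8·-1.35 - 3.66 = -1.08 - 3.66 = -4.74
w_new = 0.93 - 0.01·-4.74 = 0.93 + 0.0474 = 0.9774

v_new=-4.74, w_new=0.9774


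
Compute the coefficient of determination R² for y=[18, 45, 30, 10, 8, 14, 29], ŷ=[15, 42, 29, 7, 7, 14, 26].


ȳ = 22
SS_res = Σ(y-ŷ)² = 38
SS_tot = Σ(y-ȳ)² = 1062
R² = 1 - SS_res/SS_tot = 1 - 0.0358 = 0.9642

0.9642


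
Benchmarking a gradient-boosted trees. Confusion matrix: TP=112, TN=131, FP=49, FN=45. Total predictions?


Total = TP + TN + FP + FN
= 112 + 131 + 49 + 45
= 337
(Predicted positive: 161, predicted negative: 176)

337


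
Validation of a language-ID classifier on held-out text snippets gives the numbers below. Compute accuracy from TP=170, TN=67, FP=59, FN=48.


Accuracy = (TP+TN)/(TP+TN+FP+FN)
= (170+67)/(344)
= 237/344 = 68.9%

68.9%


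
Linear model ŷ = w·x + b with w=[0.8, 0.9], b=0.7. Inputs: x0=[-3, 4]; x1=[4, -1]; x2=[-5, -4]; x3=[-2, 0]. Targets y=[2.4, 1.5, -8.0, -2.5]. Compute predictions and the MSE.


ŷ0 = (0.8)·(-3) + (0.9)·(4) + 0.7 = 1.9
ŷ1 = (0.8)·(4) + (0.9)·(-1) + 0.7 = 3.0
ŷ2 = (0.8)·(-5) + (0.9)·(-4) + 0.7 = -6.9
ŷ3 = (0.8)·(-2) + (0.9)·(0) + 0.7 = -0.9
errors² = [0.25, 2.25, 1.21, 2.56]
MSE = 6.2700/4 = 1.5675

1.5675


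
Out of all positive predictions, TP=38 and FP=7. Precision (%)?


Precision = TP/(TP+FP)
= 38/(38+7)
= 38/45 = 84.44%

84.44%


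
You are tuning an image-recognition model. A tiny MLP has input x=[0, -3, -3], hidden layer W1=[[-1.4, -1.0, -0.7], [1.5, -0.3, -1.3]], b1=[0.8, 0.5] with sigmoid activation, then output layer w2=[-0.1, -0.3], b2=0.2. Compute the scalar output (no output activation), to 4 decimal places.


z1[0] = (-1.4)·(0) + (-1.0)·(-3) + (-0.7)·(-3) + 0.8 = 5.9
z1[1] = (1.5)·(0) + (-0.3)·(-3) + (-1.3)·(-3) + 0.5 = 5.3
h = sigmoid(z1) = [0.9973, 0.995]
output = (-0.1)·(0.9973) + (-0.3)·(0.995) + 0.2 = -0.1982

-0.1982


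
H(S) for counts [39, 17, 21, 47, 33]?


Probabilities: [39/157, 17/157, 21/157, 47/157, 33/157] ≈ [0.2484, 0.1083, 0.1338, 0.2994, 0.2102]
H = -((39/157)·log₂(39/157) + (17/157)·log₂(17/157) + (21/157)·log₂(21/157) + (47/157)·log₂(47/157) + (33/157)·log₂(33/157))
  = 2.2285 bits

2.2285 bits


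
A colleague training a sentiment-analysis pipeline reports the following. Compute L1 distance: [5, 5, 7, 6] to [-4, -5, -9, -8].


d = |5+ 4| + |5+ 5| + |7+ 9| + |6+ 8|
  = 9 + 10 + 16 + 14
  = 49

49


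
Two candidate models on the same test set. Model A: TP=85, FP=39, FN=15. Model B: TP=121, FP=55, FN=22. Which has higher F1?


Model A: P=85/124=0.6855, R=85/100=0.85, F1=2PR/(P+R)=2TP/(2TP+FP+FN)=170/224=0.7589
Model B: P=121/176=0.6875, R=121/143=0.8462, F1=2PR/(P+R)=2TP/(2TP+FP+FN)=242/319=0.7586
0.7589 > 0.7586 → Model A

Model A


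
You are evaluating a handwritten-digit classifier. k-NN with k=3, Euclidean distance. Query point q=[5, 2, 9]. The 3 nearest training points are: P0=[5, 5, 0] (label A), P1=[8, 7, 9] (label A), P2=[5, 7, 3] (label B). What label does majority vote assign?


d(q,P0) = 9.4868  (label A)
d(q,P1) = 5.831  (label A)
d(q,P2) = 7.8102  (label B)
Votes: A=2, B=1
Majority → A

A


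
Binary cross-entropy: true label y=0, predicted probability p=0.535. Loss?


BCE = -[y·ln(p) + (1-y)·ln(1-p)]
= -0 - 1·ln(1-0.535)
= -ln(0.465) = 0.7657

0.7657


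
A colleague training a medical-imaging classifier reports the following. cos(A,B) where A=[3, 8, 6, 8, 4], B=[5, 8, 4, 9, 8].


A·B = 3·5 + 8·8 + 6·4 + 8·9 + 4·8 = 207
‖A‖ = √189 = 13.7477, ‖B‖ = √250 = 15.8114
cos = 207/(√189·√250) = 207/√47250 = 0.9523

0.9523


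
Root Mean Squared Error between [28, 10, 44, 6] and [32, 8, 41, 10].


MSE = 45/4 = 11.25
RMSE = √(45/4) = 3.3541

3.3541


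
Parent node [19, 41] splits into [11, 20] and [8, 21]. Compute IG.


Parent = [19, 41], H_parent = 0.9007
H_left = 0.9383 (n=31), H_right = 0.8498 (n=29)
H_children = (31/60)·0.9383 + (29/60)·0.8498 = 0.8955
IG = 0.9007 - 0.8955 = 0.0052

0.0052


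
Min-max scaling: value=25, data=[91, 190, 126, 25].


min=25, max=190
(25-25)/(190-25) = 0/165 = 0.0

0.0


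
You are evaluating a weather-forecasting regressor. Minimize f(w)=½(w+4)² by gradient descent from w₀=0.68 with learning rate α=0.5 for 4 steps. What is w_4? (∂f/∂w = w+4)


step 1: grad = 0.68+4 = 4.68; w = 0.68 - 0.5·(4.68) = -1.66
step 2: grad = -1.66+4 = 2.34; w = -1.66 - 0.5·(2.34) = -2.83
step 3: grad = -2.83+4 = 1.17; w = -2.83 - 0.5·(1.17) = -3.415
step 4: grad = -3.415+4 = 0.585; w = -3.415 - 0.5·(0.585) = -3.7075

-3.7075


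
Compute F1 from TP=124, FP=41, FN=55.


Precision = 124/165 = 0.7515
Recall = 124/179 = 0.6927
F1 = 2·P·R/(P+R) = 2·TP/(2·TP+FP+FN) = 248/(248+41+55) = 248/344 = 0.7209

0.7209


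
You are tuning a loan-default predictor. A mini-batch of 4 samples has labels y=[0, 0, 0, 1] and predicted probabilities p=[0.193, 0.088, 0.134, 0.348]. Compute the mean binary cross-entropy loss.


L[0] = -ln(1-0.193) = -ln(0.807) = 0.2144
L[1] = -ln(1-0.088) = -ln(0.912) = 0.0921
L[2] = -ln(1-0.134) = -ln(0.866) = 0.1439
L[3] = -ln(0.348) = 1.0556
mean = (0.2144 + 0.0921 + 0.1439 + 1.0556)/4 = 0.3765

0.3765


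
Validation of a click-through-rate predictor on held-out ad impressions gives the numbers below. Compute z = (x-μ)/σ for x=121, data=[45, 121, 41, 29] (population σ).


μ = 59, σ = 36.2767
z = (121 - 59)/36.2767 = 1.7091

1.7091


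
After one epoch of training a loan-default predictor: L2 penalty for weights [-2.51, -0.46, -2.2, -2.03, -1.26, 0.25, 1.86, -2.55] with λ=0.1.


‖w‖₂² = (-2.51)² + (-0.46)² + (-2.2)² + (-2.03)² + (-1.26)² + (0.25)² + (1.86)² + (-2.55)²
     = 6.3001 + 0.2116 + 4.84 + 4.1209 + 1.5876 + 0.0625 + 3.4596 + 6.5025
     = 27.0848
λ·‖w‖₂² = 0.1·27.0848 = 2.70848

2.70848


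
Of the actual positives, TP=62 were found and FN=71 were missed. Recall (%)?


Recall = TP/(TP+FN)
= 62/(62+71)
= 62/133 = 46.62%

46.62%


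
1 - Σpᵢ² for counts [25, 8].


Probabilities: [25/33, 8/33] ≈ [0.7576, 0.2424]
Σpᵢ² = (625 + 64)/33² = 689/1089
Gini = 1 - Σpᵢ² = 1 - 689/1089 = 0.3673

0.3673


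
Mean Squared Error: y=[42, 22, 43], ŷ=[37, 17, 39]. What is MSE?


Squared errors: (42-37)²=25, (22-17)²=25, (43-39)²=16
Sum = 66
MSE = 66/3 = 22

22


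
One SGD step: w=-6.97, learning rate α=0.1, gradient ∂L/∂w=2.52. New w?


w_new = w - α·∇
= -6.97 - 0.1·2.52
= -6.97 - 0.252
= -7.222

-7.222


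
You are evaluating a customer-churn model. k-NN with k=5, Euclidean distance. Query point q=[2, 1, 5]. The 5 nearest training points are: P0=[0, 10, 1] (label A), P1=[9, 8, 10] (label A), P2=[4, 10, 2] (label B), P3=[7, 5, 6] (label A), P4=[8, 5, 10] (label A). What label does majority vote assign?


d(q,P0) = 10.0499  (label A)
d(q,P1) = 11.0905  (label A)
d(q,P2) = 9.6954  (label B)
d(q,P3) = 6.4807  (label A)
d(q,P4) = 8.775  (label A)
Votes: A=4, B=1
Majority → A

A


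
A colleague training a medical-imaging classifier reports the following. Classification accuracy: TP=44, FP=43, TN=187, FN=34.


Accuracy = (TP+TN)/(TP+TN+FP+FN)
= (44+187)/(308)
= 231/308 = 75.0%

75.0%
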